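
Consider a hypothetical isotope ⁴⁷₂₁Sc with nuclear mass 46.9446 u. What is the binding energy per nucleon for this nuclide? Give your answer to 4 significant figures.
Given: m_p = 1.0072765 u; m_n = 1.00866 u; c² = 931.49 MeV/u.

Σm = 21·m_p + 26·m_n = 21.1528065 + 26.22516 = 47.3779665 u
Δm = 47.3779665 − 46.9446 = 0.4333665 u
Converting to energy: 0.4333665 u × 931.49 MeV/u = 403.677 MeV
Dividing by A = 47 gives 8.589 MeV per nucleon.

8.589 MeV/nucleon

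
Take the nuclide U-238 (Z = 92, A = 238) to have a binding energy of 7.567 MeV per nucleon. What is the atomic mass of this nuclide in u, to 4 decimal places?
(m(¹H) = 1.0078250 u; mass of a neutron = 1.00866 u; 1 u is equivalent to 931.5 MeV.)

Total binding energy = 238 × 7.567 = 1800.946 MeV
Mass defect = 1800.946 MeV / (931.5 MeV/u) = 1.933383 u
Constituent mass = 92(1.0078250) + 146(1.00866) = 239.9842600 u
Atomic mass = 239.9842600 − 1.933383 = 238.0508770 u ≈ 238.0509 u (to 4 decimal places)

238.0509 u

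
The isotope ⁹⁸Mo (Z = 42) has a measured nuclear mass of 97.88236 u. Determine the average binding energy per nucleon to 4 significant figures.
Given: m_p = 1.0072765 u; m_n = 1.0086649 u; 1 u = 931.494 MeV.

8.635 MeV/nucleon

Mass of separated nucleons = 42(1.0072765) + 56(1.0086649) = 42.3056130 + 56.4852344 = 98.7908474 u
The mass defect is 98.7908474 − 97.88236 = 0.9084874 u.
E_B = 0.9084874 × 931.494 = 846.251 MeV
Dividing by A = 98 gives 8.635 MeV per nucleon.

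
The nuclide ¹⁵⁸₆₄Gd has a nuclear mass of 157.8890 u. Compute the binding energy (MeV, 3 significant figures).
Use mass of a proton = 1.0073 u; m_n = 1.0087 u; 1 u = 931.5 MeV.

With 64 protons and 94 neutrons (A = 158):
Σm = 64·m_p + 94·m_n = 64.4672 + 94.8178 = 159.2850 u
Δm = 159.2850 − 157.8890 = 1.3960 u
E_B = 1.3960 × 931.5 = 1300.37 MeV

1300 MeV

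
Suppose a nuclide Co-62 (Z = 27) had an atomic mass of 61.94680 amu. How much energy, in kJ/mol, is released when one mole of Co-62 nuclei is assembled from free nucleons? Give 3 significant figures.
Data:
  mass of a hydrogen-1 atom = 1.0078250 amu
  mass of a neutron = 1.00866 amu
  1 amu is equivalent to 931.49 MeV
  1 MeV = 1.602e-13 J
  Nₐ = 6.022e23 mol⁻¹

With 27 protons and 35 neutrons (A = 62):
Mass of separated nucleons = 27(1.0078250) + 35(1.00866) = 27.2112750 + 35.30310 = 62.5143750 amu
Δm = 62.5143750 − 61.94680 = 0.5675750 amu
Binding energy = Δm·c² = 0.5675750 × 931.49 MeV/amu = 528.690 MeV
Per nucleus in joules: 528.690 MeV × 1.602e-13 J/MeV = 8.4696e-11 J
Per mole: 8.4696e-11 J × 6.022e23 mol⁻¹ = 5.1004e+13 J/mol

5.10e+10 kJ/mol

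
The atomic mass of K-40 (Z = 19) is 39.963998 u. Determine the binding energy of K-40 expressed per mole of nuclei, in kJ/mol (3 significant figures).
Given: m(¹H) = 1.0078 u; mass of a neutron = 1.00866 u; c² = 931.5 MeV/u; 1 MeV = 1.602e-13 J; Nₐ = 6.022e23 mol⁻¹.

3.29e+10 kJ/mol

Z = 19, so N = A − Z = 40 − 19 = 21.
Σm = 19·m(¹H) + 21·m_n = 19.1482 + 21.18186 = 40.33006 u
The mass defect is 40.33006 − 39.963998 = 0.366062 u.
Converting to energy: 0.366062 u × 931.5 MeV/u = 340.987 MeV
Per nucleus in joules: 340.987 MeV × 1.602e-13 J/MeV = 5.4626e-11 J
Per mole: 5.4626e-11 J × 6.022e23 mol⁻¹ = 3.2896e+13 J/mol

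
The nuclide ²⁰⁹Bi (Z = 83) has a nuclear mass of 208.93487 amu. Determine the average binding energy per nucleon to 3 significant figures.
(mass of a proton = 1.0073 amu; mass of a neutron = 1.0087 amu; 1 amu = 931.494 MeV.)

7.88 MeV/nucleon

The nucleus contains 83 protons and 209 − 83 = 126 neutrons.
Σm = 83·m_p + 126·m_n = 83.6059 + 127.0962 = 210.7021 amu
Mass defect Δm = 210.7021 − 208.93487 = 1.76723 amu
Binding energy = Δm·c² = 1.76723 × 931.494 MeV/amu = 1646.16 MeV
Dividing by A = 209 gives 7.876 MeV per nucleon.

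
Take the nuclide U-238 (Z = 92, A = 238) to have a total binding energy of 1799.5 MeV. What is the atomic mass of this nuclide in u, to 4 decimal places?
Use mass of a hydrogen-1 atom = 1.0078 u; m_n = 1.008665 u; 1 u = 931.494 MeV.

238.0508 u

Mass defect = 1799.5 MeV / (931.494 MeV/u) = 1.931843 u
Constituent mass = 92(1.0078) + 146(1.008665) = 239.982690 u
Atomic mass = 239.982690 − 1.931843 = 238.050847 u ≈ 238.0508 u (to 4 decimal places)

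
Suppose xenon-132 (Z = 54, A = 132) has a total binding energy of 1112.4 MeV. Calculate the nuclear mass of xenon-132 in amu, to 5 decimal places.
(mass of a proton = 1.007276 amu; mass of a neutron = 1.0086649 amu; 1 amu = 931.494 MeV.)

Mass defect = 1112.4 MeV / (931.494 MeV/amu) = 1.1942106 amu
Constituent mass = 54(1.007276) + 78(1.0086649) = 133.0687662 amu
Nuclear mass = 133.0687662 − 1.1942106 = 131.8745556 amu ≈ 131.87456 amu (to 5 decimal places)

131.87456 amu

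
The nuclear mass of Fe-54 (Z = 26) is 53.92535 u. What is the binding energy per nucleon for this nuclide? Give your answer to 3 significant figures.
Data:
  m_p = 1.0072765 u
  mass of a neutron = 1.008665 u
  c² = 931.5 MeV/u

Σm = 26·m_p + 28·m_n = 26.1891890 + 28.242620 = 54.4318090 u
Mass defect Δm = 54.4318090 − 53.92535 = 0.5064590 u
Converting to energy: 0.5064590 u × 931.5 MeV/u = 471.767 MeV
Per nucleon: 471.767 / 54 = 8.736 MeV

8.74 MeV/nucleon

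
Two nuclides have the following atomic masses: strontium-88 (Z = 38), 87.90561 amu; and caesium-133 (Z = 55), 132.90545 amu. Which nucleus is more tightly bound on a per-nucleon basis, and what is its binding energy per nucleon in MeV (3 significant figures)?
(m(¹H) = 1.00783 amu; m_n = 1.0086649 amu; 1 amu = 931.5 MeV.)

strontium-88: Σm = 38(1.00783) + 50(1.0086649) = 88.7307850 amu; Δm = 0.8251750 amu; E_B = 768.65 MeV; E_B/A = 8.7347 MeV
caesium-133: Σm = 55(1.00783) + 78(1.0086649) = 134.1065122 amu; Δm = 1.2010622 amu; E_B = 1118.8 MeV; E_B/A = 8.412 MeV
strontium-88 has the higher binding energy per nucleon, so it is the more tightly bound nucleus.

strontium-88; 8.73 MeV/nucleon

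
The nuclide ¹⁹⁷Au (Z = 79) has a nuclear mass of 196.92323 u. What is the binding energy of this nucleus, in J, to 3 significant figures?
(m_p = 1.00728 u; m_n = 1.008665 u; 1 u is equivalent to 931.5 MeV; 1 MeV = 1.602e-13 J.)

2.50e-10 J

Z = 79, so N = A − Z = 197 − 79 = 118.
Total constituent mass: 79 × 1.00728 + 118 × 1.008665 = 198.597590 u
The mass defect is 198.597590 − 196.92323 = 1.674360 u.
Converting to energy: 1.674360 u × 931.5 MeV/u = 1559.67 MeV
In joules: 1559.67 MeV × 1.602e-13 J/MeV = 2.4986e-10 J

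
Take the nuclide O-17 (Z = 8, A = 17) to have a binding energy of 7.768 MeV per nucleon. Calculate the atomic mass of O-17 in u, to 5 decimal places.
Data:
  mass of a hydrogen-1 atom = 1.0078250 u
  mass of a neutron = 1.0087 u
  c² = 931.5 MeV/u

Total binding energy = 17 × 7.768 = 132.056 MeV
Mass defect = 132.056 MeV / (931.5 MeV/u) = 0.1417670 u
Constituent mass = 8(1.0078250) + 9(1.0087) = 17.1409000 u
Atomic mass = 17.1409000 − 0.1417670 = 16.9991330 u ≈ 16.99913 u (to 5 decimal places)

16.99913 u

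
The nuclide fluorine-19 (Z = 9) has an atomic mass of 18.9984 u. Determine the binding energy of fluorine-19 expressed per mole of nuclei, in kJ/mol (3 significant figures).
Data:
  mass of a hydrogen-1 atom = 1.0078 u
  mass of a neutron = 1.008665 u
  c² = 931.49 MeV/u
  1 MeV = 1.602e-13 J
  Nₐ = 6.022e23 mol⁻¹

With 9 protons and 10 neutrons (A = 19):
Mass of separated nucleons = 9(1.0078) + 10(1.008665) = 9.0702 + 10.086650 = 19.156850 u
Δm = 19.156850 − 18.9984 = 0.158450 u
Converting to energy: 0.158450 u × 931.49 MeV/u = 147.595 MeV
Per nucleus in joules: 147.595 MeV × 1.602e-13 J/MeV = 2.3645e-11 J
Per mole: 2.3645e-11 J × 6.022e23 mol⁻¹ = 1.4239e+13 J/mol

1.42e+10 kJ/mol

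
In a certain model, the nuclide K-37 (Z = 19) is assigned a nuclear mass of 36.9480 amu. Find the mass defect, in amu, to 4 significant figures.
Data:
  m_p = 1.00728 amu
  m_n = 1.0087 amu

0.3469 amu

Σm = 19·m_p + 18·m_n = 19.13832 + 18.1566 = 37.29492 amu
The mass defect is 37.29492 − 36.9480 = 0.34692 amu.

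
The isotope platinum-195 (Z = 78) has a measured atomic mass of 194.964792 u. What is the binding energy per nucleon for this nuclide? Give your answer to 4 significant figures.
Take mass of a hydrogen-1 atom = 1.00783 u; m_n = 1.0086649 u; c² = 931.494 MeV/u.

7.928 MeV/nucleon

Z = 78, so N = A − Z = 195 − 78 = 117.
Mass of separated nucleons = 78(1.00783) + 117(1.0086649) = 78.61074 + 118.0137933 = 196.6245333 u
Δm = 196.6245333 − 194.964792 = 1.6597413 u
Binding energy = Δm·c² = 1.6597413 × 931.494 MeV/u = 1546.04 MeV
BE/A = 1546.04 MeV / 195 = 7.928 MeV/nucleon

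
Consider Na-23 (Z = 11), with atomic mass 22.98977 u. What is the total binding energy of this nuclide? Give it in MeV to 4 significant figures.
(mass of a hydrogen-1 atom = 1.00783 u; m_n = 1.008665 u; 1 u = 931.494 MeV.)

186.6 MeV

Σm = 11·m(¹H) + 12·m_n = 11.08613 + 12.103980 = 23.190110 u
Mass defect Δm = 23.190110 − 22.98977 = 0.200340 u
Binding energy = Δm·c² = 0.200340 × 931.494 MeV/u = 186.616 MeV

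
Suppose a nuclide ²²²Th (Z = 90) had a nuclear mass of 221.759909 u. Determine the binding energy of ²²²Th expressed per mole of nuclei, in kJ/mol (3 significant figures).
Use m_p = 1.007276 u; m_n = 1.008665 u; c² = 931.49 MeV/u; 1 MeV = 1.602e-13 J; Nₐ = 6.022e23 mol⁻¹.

Mass of separated nucleons = 90(1.007276) + 132(1.008665) = 90.654840 + 133.143780 = 223.798620 u
Δm = 223.798620 − 221.759909 = 2.038711 u
E_B = 2.038711 × 931.49 = 1899.04 MeV
Per nucleus in joules: 1899.04 MeV × 1.602e-13 J/MeV = 3.0423e-10 J
Per mole: 3.0423e-10 J × 6.022e23 mol⁻¹ = 1.8321e+14 J/mol

1.83e+11 kJ/mol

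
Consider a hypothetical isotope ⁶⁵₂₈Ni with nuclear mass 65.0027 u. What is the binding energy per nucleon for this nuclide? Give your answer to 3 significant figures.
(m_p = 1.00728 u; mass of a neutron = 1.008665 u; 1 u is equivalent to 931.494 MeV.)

Mass of separated nucleons = 28(1.00728) + 37(1.008665) = 28.20384 + 37.320605 = 65.524445 u
Mass defect Δm = 65.524445 − 65.0027 = 0.521745 u
Binding energy = Δm·c² = 0.521745 × 931.494 MeV/u = 486.002 MeV
Per nucleon: 486.002 / 65 = 7.477 MeV

7.48 MeV/nucleon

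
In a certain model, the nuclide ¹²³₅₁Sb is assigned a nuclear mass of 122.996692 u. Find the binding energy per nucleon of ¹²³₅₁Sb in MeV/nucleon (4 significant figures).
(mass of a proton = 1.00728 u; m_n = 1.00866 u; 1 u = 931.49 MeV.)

7.559 MeV/nucleon

Z = 51, so N = A − Z = 123 − 51 = 72.
Mass of separated nucleons = 51(1.00728) + 72(1.00866) = 51.37128 + 72.62352 = 123.99480 u
The mass defect is 123.99480 − 122.996692 = 0.998108 u.
Binding energy = Δm·c² = 0.998108 × 931.49 MeV/u = 929.728 MeV
Per nucleon: 929.728 / 123 = 7.559 MeV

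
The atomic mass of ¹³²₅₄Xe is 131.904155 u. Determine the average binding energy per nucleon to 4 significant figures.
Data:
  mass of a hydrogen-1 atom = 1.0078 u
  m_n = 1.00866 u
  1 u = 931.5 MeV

8.415 MeV/nucleon

The nucleus contains 54 protons and 132 − 54 = 78 neutrons.
Mass of separated nucleons = 54(1.0078) + 78(1.00866) = 54.4212 + 78.67548 = 133.09668 u
Δm = 133.09668 − 131.904155 = 1.192525 u
E_B = 1.192525 × 931.5 = 1110.84 MeV
BE/A = 1110.84 MeV / 132 = 8.415 MeV/nucleon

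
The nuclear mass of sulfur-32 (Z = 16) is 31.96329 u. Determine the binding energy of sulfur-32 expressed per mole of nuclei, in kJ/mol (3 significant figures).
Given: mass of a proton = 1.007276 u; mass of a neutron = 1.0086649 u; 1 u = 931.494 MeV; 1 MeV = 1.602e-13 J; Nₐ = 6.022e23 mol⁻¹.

2.62e+10 kJ/mol

With 16 protons and 16 neutrons (A = 32):
Mass of separated nucleons = 16(1.007276) + 16(1.0086649) = 16.116416 + 16.1386384 = 32.2550544 u
Mass defect Δm = 32.2550544 − 31.96329 = 0.2917644 u
Binding energy = Δm·c² = 0.2917644 × 931.494 MeV/u = 271.777 MeV
Per nucleus in joules: 271.777 MeV × 1.602e-13 J/MeV = 4.3539e-11 J
Per mole: 4.3539e-11 J × 6.022e23 mol⁻¹ = 2.6219e+13 J/mol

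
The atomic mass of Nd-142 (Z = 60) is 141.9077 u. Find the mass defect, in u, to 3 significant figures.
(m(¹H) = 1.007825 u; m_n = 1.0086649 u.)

Σm = 60·m(¹H) + 82·m_n = 60.469500 + 82.7105218 = 143.1800218 u
Mass defect Δm = 143.1800218 − 141.9077 = 1.2723218 u

1.27 u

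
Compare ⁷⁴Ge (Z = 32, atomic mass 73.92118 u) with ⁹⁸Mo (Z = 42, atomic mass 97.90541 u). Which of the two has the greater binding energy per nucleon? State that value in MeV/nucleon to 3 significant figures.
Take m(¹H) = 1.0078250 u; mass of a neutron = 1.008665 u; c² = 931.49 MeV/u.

⁷⁴Ge: Σm = 32(1.0078250) + 42(1.008665) = 74.6143300 u; Δm = 0.6931500 u; E_B = 645.66 MeV; E_B/A = 8.725 MeV
⁹⁸Mo: Σm = 42(1.0078250) + 56(1.008665) = 98.8138900 u; Δm = 0.9084800 u; E_B = 846.24 MeV; E_B/A = 8.635 MeV
⁷⁴Ge has the higher binding energy per nucleon, so it is the more tightly bound nucleus.

⁷⁴Ge; 8.73 MeV/nucleon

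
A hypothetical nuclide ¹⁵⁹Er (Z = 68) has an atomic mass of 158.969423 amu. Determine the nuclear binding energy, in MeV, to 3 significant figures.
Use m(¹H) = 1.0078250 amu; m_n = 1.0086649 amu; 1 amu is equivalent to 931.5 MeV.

Total constituent mass: 68 × 1.0078250 + 91 × 1.0086649 = 160.3206059 amu
Δm = 160.3206059 − 158.969423 = 1.3511829 amu
Converting to energy: 1.3511829 amu × 931.5 MeV/amu = 1258.63 MeV

1260 MeV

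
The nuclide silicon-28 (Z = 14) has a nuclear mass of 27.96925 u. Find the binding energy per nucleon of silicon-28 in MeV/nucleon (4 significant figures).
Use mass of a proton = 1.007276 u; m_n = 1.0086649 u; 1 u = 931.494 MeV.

With 14 protons and 14 neutrons (A = 28):
Mass of separated nucleons = 14(1.007276) + 14(1.0086649) = 14.101864 + 14.1213086 = 28.2231726 u
The mass defect is 28.2231726 − 27.96925 = 0.2539226 u.
Converting to energy: 0.2539226 u × 931.494 MeV/u = 236.527 MeV
Dividing by A = 28 gives 8.447 MeV per nucleon.

8.447 MeV/nucleon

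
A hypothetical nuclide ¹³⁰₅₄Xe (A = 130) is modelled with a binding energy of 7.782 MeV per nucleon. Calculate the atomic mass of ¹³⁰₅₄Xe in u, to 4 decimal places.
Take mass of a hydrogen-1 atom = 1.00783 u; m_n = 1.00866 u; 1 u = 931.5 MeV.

Total binding energy = 130 × 7.782 = 1011.660 MeV
Mass defect = 1011.660 MeV / (931.5 MeV/u) = 1.086055 u
Constituent mass = 54(1.00783) + 76(1.00866) = 131.08098 u
Atomic mass = 131.08098 − 1.086055 = 129.994925 u ≈ 129.9949 u (to 4 decimal places)

129.9949 u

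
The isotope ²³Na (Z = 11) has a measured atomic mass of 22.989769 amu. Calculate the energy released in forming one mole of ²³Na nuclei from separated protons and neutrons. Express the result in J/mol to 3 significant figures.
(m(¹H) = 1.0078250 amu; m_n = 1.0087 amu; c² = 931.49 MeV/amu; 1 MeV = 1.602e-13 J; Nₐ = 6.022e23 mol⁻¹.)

1.80e+13 J/mol

Total constituent mass: 11 × 1.0078250 + 12 × 1.0087 = 23.1904750 amu
Δm = 23.1904750 − 22.989769 = 0.2007060 amu
Binding energy = Δm·c² = 0.2007060 × 931.49 MeV/amu = 186.956 MeV
Per nucleus in joules: 186.956 MeV × 1.602e-13 J/MeV = 2.9950e-11 J
Per mole: 2.9950e-11 J × 6.022e23 mol⁻¹ = 1.8036e+13 J/mol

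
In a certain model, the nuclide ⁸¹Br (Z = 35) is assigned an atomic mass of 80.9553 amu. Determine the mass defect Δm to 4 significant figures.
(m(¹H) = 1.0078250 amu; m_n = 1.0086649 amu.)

The nucleus contains 35 protons and 81 − 35 = 46 neutrons.
Mass of separated nucleons = 35(1.0078250) + 46(1.0086649) = 35.2738750 + 46.3985854 = 81.6724604 amu
The mass defect is 81.6724604 − 80.9553 = 0.7171604 amu.

0.7172 amu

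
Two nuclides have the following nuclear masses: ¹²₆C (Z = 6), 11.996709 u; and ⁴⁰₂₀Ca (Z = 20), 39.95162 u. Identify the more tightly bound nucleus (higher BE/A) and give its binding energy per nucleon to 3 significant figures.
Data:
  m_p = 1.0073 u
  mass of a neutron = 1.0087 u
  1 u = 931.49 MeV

⁴⁰₂₀Ca; 8.58 MeV/nucleon

¹²₆C: Σm = 6(1.0073) + 6(1.0087) = 12.0960 u; Δm = 0.099291 u; E_B = 92.489 MeV; E_B/A = 7.707 MeV
⁴⁰₂₀Ca: Σm = 20(1.0073) + 20(1.0087) = 40.3200 u; Δm = 0.36838 u; E_B = 343.14 MeV; E_B/A = 8.579 MeV
⁴⁰₂₀Ca has the higher binding energy per nucleon, so it is the more tightly bound nucleus.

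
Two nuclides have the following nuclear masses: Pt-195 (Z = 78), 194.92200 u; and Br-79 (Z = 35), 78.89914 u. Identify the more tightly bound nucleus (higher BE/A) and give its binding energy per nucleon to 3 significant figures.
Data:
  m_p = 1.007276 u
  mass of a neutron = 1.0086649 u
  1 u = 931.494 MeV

Br-79; 8.69 MeV/nucleon

Pt-195: Σm = 78(1.007276) + 117(1.0086649) = 196.5813213 u; Δm = 1.6593213 u; E_B = 1545.6 MeV; E_B/A = 7.926 MeV
Br-79: Σm = 35(1.007276) + 44(1.0086649) = 79.6359156 u; Δm = 0.7367756 u; E_B = 686.30 MeV; E_B/A = 8.687 MeV
Br-79 has the higher binding energy per nucleon, so it is the more tightly bound nucleus.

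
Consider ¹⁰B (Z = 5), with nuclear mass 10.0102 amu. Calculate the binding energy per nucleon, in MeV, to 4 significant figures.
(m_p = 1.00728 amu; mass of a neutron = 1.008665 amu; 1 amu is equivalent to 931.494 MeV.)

Mass of separated nucleons = 5(1.00728) + 5(1.008665) = 5.03640 + 5.043325 = 10.079725 amu
Δm = 10.079725 − 10.0102 = 0.069525 amu
Binding energy = Δm·c² = 0.069525 × 931.494 MeV/amu = 64.7621 MeV
Per nucleon: 64.7621 / 10 = 6.476 MeV

6.476 MeV/nucleon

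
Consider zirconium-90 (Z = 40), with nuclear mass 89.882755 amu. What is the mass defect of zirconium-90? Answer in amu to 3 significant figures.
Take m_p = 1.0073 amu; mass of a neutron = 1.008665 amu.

With 40 protons and 50 neutrons (A = 90):
Total constituent mass: 40 × 1.0073 + 50 × 1.008665 = 90.725250 amu
Mass defect Δm = 90.725250 − 89.882755 = 0.842495 amu

0.842 amu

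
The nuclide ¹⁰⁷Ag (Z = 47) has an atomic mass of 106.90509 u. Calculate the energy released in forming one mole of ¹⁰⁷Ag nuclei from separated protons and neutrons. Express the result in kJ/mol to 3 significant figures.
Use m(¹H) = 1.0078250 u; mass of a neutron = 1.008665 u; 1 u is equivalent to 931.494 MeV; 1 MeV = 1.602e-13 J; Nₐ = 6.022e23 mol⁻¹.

Z = 47, so N = A − Z = 107 − 47 = 60.
Mass of separated nucleons = 47(1.0078250) + 60(1.008665) = 47.3677750 + 60.519900 = 107.8876750 u
Δm = 107.8876750 − 106.90509 = 0.9825850 u
E_B = 0.9825850 × 931.494 = 915.272 MeV
Per nucleus in joules: 915.272 MeV × 1.602e-13 J/MeV = 1.4663e-10 J
Per mole: 1.4663e-10 J × 6.022e23 mol⁻¹ = 8.8301e+13 J/mol

8.83e+10 kJ/mol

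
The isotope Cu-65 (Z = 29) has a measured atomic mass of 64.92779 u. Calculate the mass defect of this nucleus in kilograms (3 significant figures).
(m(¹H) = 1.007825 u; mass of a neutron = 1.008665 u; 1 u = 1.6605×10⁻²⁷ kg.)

Σm = 29·m(¹H) + 36·m_n = 29.226925 + 36.311940 = 65.538865 u
Δm = 65.538865 − 64.92779 = 0.611075 u
In SI units: 0.611075 u × 1.6605×10⁻²⁷ kg/u = 1.0147e-27 kg

1.01e-27 kg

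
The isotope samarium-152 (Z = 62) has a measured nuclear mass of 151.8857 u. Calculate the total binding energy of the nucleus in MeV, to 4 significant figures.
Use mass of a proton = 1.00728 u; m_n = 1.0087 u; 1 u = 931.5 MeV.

1256 MeV

The nucleus contains 62 protons and 152 − 62 = 90 neutrons.
Σm = 62·m_p + 90·m_n = 62.45136 + 90.7830 = 153.23436 u
Mass defect Δm = 153.23436 − 151.8857 = 1.34866 u
Binding energy = Δm·c² = 1.34866 × 931.5 MeV/u = 1256.28 MeV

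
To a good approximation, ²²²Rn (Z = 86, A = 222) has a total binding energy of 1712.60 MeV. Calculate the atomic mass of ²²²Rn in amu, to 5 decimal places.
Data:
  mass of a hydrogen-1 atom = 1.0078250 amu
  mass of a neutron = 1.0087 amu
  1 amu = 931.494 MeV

222.01760 amu

Mass defect = 1712.60 MeV / (931.494 MeV/amu) = 1.8385518 amu
Constituent mass = 86(1.0078250) + 136(1.0087) = 223.8561500 amu
Atomic mass = 223.8561500 − 1.8385518 = 222.0175982 amu ≈ 222.01760 amu (to 5 decimal places)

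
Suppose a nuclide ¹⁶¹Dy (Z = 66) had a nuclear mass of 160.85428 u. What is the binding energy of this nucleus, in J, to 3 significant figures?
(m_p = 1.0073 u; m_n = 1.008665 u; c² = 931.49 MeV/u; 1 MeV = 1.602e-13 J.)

2.16e-10 J

The nucleus contains 66 protons and 161 − 66 = 95 neutrons.
Σm = 66·m_p + 95·m_n = 66.4818 + 95.823175 = 162.304975 u
Δm = 162.304975 − 160.85428 = 1.450695 u
Binding energy = Δm·c² = 1.450695 × 931.49 MeV/u = 1351.31 MeV
In joules: 1351.31 MeV × 1.602e-13 J/MeV = 2.1648e-10 J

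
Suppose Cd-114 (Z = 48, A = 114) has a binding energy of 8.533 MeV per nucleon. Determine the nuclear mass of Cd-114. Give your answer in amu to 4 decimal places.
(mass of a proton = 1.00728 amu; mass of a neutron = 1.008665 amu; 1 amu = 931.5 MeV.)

Total binding energy = 114 × 8.533 = 972.762 MeV
Mass defect = 972.762 MeV / (931.5 MeV/amu) = 1.044296 amu
Constituent mass = 48(1.00728) + 66(1.008665) = 114.921330 amu
Nuclear mass = 114.921330 − 1.044296 = 113.877034 amu ≈ 113.8770 amu (to 4 decimal places)

113.8770 amu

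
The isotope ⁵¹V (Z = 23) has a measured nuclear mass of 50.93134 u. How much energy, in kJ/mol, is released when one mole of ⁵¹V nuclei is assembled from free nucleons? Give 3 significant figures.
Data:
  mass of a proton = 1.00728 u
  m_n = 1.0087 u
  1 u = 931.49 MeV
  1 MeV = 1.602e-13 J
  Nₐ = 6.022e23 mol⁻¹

Mass of separated nucleons = 23(1.00728) + 28(1.0087) = 23.16744 + 28.2436 = 51.41104 u
Mass defect Δm = 51.41104 − 50.93134 = 0.47970 u
Converting to energy: 0.47970 u × 931.49 MeV/u = 446.836 MeV
Per nucleus in joules: 446.836 MeV × 1.602e-13 J/MeV = 7.1583e-11 J
Per mole: 7.1583e-11 J × 6.022e23 mol⁻¹ = 4.3107e+13 J/mol

4.31e+10 kJ/mol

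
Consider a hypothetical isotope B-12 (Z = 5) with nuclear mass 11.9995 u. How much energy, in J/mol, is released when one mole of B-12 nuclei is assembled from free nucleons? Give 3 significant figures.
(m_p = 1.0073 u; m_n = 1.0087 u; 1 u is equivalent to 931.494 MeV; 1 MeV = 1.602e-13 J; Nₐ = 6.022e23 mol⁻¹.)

8.80e+12 J/mol

With 5 protons and 7 neutrons (A = 12):
Total constituent mass: 5 × 1.0073 + 7 × 1.0087 = 12.0974 u
The mass defect is 12.0974 − 11.9995 = 0.0979 u.
E_B = 0.0979 × 931.494 = 91.1933 MeV
Per nucleus in joules: 91.1933 MeV × 1.602e-13 J/MeV = 1.4609e-11 J
Per mole: 1.4609e-11 J × 6.022e23 mol⁻¹ = 8.7975e+12 J/mol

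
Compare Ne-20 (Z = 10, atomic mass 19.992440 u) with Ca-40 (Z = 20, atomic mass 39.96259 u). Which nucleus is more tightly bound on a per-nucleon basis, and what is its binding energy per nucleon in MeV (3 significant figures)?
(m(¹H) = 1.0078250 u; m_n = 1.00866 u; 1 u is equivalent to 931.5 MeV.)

Ca-40; 8.55 MeV/nucleon

Ne-20: Σm = 10(1.0078250) + 10(1.00866) = 20.1648500 u; Δm = 0.1724100 u; E_B = 160.60 MeV; E_B/A = 8.030 MeV
Ca-40: Σm = 20(1.0078250) + 20(1.00866) = 40.3297000 u; Δm = 0.3671100 u; E_B = 341.96 MeV; E_B/A = 8.549 MeV
Ca-40 has the higher binding energy per nucleon, so it is the more tightly bound nucleus.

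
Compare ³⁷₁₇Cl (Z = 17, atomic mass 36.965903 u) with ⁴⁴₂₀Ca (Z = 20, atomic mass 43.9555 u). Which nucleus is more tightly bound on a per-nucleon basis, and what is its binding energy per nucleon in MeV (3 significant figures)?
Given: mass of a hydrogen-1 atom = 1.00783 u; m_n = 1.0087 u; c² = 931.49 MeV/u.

³⁷₁₇Cl: Σm = 17(1.00783) + 20(1.0087) = 37.30711 u; Δm = 0.341207 u; E_B = 317.83 MeV; E_B/A = 8.590 MeV
⁴⁴₂₀Ca: Σm = 20(1.00783) + 24(1.0087) = 44.36540 u; Δm = 0.40990 u; E_B = 381.82 MeV; E_B/A = 8.678 MeV
⁴⁴₂₀Ca has the higher binding energy per nucleon, so it is the more tightly bound nucleus.

⁴⁴₂₀Ca; 8.68 MeV/nucleon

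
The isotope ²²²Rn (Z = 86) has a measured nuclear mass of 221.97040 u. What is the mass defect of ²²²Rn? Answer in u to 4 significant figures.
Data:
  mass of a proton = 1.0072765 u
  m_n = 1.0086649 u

1.834 u

With 86 protons and 136 neutrons (A = 222):
Mass of separated nucleons = 86(1.0072765) + 136(1.0086649) = 86.6257790 + 137.1784264 = 223.8042054 u
The mass defect is 223.8042054 − 221.97040 = 1.8338054 u.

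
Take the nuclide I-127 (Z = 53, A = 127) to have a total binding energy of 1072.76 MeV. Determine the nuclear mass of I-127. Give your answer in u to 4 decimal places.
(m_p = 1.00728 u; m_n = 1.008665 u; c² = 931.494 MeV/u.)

Mass defect = 1072.76 MeV / (931.494 MeV/u) = 1.151655 u
Constituent mass = 53(1.00728) + 74(1.008665) = 128.027050 u
Nuclear mass = 128.027050 − 1.151655 = 126.875395 u ≈ 126.8754 u (to 4 decimal places)

126.8754 u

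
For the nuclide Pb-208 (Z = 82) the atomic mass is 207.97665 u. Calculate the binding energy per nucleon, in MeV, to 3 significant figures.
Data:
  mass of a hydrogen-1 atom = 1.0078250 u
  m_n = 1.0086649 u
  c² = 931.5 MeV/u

7.87 MeV/nucleon

With 82 protons and 126 neutrons (A = 208):
Total constituent mass: 82 × 1.0078250 + 126 × 1.0086649 = 209.7334274 u
The mass defect is 209.7334274 − 207.97665 = 1.7567774 u.
Converting to energy: 1.7567774 u × 931.5 MeV/u = 1636.438 MeV
BE/A = 1636.438 MeV / 208 = 7.867 MeV/nucleon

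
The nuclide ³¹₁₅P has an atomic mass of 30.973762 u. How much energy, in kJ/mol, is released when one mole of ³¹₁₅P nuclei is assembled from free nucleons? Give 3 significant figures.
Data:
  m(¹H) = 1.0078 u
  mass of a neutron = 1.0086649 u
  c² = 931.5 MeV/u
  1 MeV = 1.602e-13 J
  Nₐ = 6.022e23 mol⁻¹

The nucleus contains 15 protons and 31 − 15 = 16 neutrons.
Σm = 15·m(¹H) + 16·m_n = 15.1170 + 16.1386384 = 31.2556384 u
Mass defect Δm = 31.2556384 − 30.973762 = 0.2818764 u
Binding energy = Δm·c² = 0.2818764 × 931.5 MeV/u = 262.568 MeV
Per nucleus in joules: 262.568 MeV × 1.602e-13 J/MeV = 4.2063e-11 J
Per mole: 4.2063e-11 J × 6.022e23 mol⁻¹ = 2.5330e+13 J/mol

2.53e+10 kJ/mol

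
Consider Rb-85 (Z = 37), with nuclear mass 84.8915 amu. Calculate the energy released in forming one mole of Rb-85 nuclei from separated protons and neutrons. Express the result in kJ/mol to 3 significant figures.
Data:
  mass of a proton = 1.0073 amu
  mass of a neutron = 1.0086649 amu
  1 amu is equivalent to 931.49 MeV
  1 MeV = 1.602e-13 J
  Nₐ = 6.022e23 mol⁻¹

The nucleus contains 37 protons and 85 − 37 = 48 neutrons.
Mass of separated nucleons = 37(1.0073) + 48(1.0086649) = 37.2701 + 48.4159152 = 85.6860152 amu
Mass defect Δm = 85.6860152 − 84.8915 = 0.7945152 amu
Converting to energy: 0.7945152 amu × 931.49 MeV/amu = 740.083 MeV
Per nucleus in joules: 740.083 MeV × 1.602e-13 J/MeV = 1.1856e-10 J
Per mole: 1.1856e-10 J × 6.022e23 mol⁻¹ = 7.1397e+13 J/mol

7.14e+10 kJ/mol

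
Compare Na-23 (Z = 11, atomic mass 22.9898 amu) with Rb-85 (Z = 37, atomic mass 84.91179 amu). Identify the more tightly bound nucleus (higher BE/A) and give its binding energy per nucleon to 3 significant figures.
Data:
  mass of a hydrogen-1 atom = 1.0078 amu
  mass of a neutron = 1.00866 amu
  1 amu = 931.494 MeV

Na-23: Σm = 11(1.0078) + 12(1.00866) = 23.18972 amu; Δm = 0.19992 amu; E_B = 186.22 MeV; E_B/A = 8.097 MeV
Rb-85: Σm = 37(1.0078) + 48(1.00866) = 85.70428 amu; Δm = 0.79249 amu; E_B = 738.20 MeV; E_B/A = 8.6847 MeV
Rb-85 has the higher binding energy per nucleon, so it is the more tightly bound nucleus.

Rb-85; 8.68 MeV/nucleon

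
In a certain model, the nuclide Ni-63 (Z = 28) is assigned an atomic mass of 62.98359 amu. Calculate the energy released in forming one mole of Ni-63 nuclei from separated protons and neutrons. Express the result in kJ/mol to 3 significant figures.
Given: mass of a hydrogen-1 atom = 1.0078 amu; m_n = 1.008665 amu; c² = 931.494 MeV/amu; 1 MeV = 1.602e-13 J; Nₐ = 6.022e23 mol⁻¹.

The nucleus contains 28 protons and 63 − 28 = 35 neutrons.
Mass of separated nucleons = 28(1.0078) + 35(1.008665) = 28.2184 + 35.303275 = 63.521675 amu
Mass defect Δm = 63.521675 − 62.98359 = 0.538085 amu
Converting to energy: 0.538085 amu × 931.494 MeV/amu = 501.223 MeV
Per nucleus in joules: 501.223 MeV × 1.602e-13 J/MeV = 8.0296e-11 J
Per mole: 8.0296e-11 J × 6.022e23 mol⁻¹ = 4.8354e+13 J/mol

4.84e+10 kJ/mol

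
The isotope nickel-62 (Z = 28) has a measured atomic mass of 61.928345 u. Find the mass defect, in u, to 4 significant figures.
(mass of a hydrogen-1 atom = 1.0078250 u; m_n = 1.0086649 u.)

With 28 protons and 34 neutrons (A = 62):
Total constituent mass: 28 × 1.0078250 + 34 × 1.0086649 = 62.5137066 u
Mass defect Δm = 62.5137066 − 61.928345 = 0.5853616 u

0.5854 u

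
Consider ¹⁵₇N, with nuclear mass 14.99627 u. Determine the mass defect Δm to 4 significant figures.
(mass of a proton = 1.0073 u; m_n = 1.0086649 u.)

0.1241 u

Σm = 7·m_p + 8·m_n = 7.0511 + 8.0693192 = 15.1204192 u
Δm = 15.1204192 − 14.99627 = 0.1241492 u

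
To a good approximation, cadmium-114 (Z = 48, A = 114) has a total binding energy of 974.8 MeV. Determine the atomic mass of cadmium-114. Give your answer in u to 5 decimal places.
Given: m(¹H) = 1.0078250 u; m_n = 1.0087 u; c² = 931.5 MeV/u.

113.90332 u

Mass defect = 974.8 MeV / (931.5 MeV/u) = 1.0464842 u
Constituent mass = 48(1.0078250) + 66(1.0087) = 114.9498000 u
Atomic mass = 114.9498000 − 1.0464842 = 113.9033158 u ≈ 113.90332 u (to 5 decimal places)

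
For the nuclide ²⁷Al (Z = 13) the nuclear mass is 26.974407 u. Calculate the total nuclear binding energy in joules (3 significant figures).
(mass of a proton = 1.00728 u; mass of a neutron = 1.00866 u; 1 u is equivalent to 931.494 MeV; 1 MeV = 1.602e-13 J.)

3.60e-11 J

Mass of separated nucleons = 13(1.00728) + 14(1.00866) = 13.09464 + 14.12124 = 27.21588 u
Mass defect Δm = 27.21588 − 26.974407 = 0.241473 u
Binding energy = Δm·c² = 0.241473 × 931.494 MeV/u = 224.931 MeV
In joules: 224.931 MeV × 1.602e-13 J/MeV = 3.6034e-11 J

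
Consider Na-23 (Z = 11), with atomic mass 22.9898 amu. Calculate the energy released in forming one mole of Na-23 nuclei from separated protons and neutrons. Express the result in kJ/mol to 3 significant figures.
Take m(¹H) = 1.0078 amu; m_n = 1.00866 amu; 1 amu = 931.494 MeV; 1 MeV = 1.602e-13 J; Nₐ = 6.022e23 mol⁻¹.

1.80e+10 kJ/mol

Total constituent mass: 11 × 1.0078 + 12 × 1.00866 = 23.18972 amu
Mass defect Δm = 23.18972 − 22.9898 = 0.19992 amu
E_B = 0.19992 × 931.494 = 186.224 MeV
Per nucleus in joules: 186.224 MeV × 1.602e-13 J/MeV = 2.9833e-11 J
Per mole: 2.9833e-11 J × 6.022e23 mol⁻¹ = 1.7965e+13 J/mol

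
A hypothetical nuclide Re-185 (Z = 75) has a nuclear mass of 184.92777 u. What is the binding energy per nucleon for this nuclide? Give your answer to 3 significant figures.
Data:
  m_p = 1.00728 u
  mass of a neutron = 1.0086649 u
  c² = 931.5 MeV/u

7.91 MeV/nucleon

The nucleus contains 75 protons and 185 − 75 = 110 neutrons.
Total constituent mass: 75 × 1.00728 + 110 × 1.0086649 = 186.4991390 u
Mass defect Δm = 186.4991390 − 184.92777 = 1.5713690 u
Binding energy = Δm·c² = 1.5713690 × 931.5 MeV/u = 1463.73 MeV
BE/A = 1463.73 MeV / 185 = 7.912 MeV/nucleon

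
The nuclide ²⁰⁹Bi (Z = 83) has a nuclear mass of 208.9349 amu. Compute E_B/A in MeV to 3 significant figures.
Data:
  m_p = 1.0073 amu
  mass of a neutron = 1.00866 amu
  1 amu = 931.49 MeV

Total constituent mass: 83 × 1.0073 + 126 × 1.00866 = 210.69706 amu
Mass defect Δm = 210.69706 − 208.9349 = 1.76216 amu
E_B = 1.76216 × 931.49 = 1641.43 MeV
BE/A = 1641.43 MeV / 209 = 7.854 MeV/nucleon

7.85 MeV/nucleon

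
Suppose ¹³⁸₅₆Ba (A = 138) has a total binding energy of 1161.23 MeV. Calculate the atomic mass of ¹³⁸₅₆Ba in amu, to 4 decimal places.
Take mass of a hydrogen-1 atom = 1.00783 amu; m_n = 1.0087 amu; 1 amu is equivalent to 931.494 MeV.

Mass defect = 1161.23 MeV / (931.494 MeV/amu) = 1.246632 amu
Constituent mass = 56(1.00783) + 82(1.0087) = 139.15188 amu
Atomic mass = 139.15188 − 1.246632 = 137.905248 amu ≈ 137.9052 amu (to 4 decimal places)

137.9052 amu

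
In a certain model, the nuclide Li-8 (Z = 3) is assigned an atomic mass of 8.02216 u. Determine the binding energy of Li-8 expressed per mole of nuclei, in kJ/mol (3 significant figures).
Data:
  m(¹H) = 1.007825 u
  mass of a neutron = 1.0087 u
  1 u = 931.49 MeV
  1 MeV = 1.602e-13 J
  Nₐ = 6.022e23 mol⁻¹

4.03e+09 kJ/mol

Mass of separated nucleons = 3(1.007825) + 5(1.0087) = 3.023475 + 5.0435 = 8.066975 u
Δm = 8.066975 − 8.02216 = 0.044815 u
Binding energy = Δm·c² = 0.044815 × 931.49 MeV/u = 41.7447 MeV
Per nucleus in joules: 41.7447 MeV × 1.602e-13 J/MeV = 6.6875e-12 J
Per mole: 6.6875e-12 J × 6.022e23 mol⁻¹ = 4.0272e+12 J/mol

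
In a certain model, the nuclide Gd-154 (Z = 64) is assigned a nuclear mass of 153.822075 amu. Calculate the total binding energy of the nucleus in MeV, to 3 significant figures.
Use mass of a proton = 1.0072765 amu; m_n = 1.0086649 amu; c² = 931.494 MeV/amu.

Z = 64, so N = A − Z = 154 − 64 = 90.
Total constituent mass: 64 × 1.0072765 + 90 × 1.0086649 = 155.2455370 amu
Δm = 155.2455370 − 153.822075 = 1.4234620 amu
E_B = 1.4234620 × 931.494 = 1325.95 MeV

1330 MeV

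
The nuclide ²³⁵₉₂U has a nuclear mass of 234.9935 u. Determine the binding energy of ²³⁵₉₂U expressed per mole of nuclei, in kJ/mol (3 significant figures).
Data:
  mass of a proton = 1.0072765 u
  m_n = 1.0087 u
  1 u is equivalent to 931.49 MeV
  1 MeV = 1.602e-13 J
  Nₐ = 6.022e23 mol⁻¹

1.73e+11 kJ/mol

With 92 protons and 143 neutrons (A = 235):
Σm = 92·m_p + 143·m_n = 92.6694380 + 144.2441 = 236.9135380 u
Mass defect Δm = 236.9135380 − 234.9935 = 1.9200380 u
E_B = 1.9200380 × 931.49 = 1788.50 MeV
Per nucleus in joules: 1788.50 MeV × 1.602e-13 J/MeV = 2.8652e-10 J
Per mole: 2.8652e-10 J × 6.022e23 mol⁻¹ = 1.7254e+14 J/mol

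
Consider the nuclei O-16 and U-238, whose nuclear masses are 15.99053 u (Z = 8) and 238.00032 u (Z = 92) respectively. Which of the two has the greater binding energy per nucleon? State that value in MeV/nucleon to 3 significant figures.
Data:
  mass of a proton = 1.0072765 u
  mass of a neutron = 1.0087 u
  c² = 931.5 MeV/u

O-16: Σm = 8(1.0072765) + 8(1.0087) = 16.1278120 u; Δm = 0.1372820 u; E_B = 127.878 MeV; E_B/A = 7.992 MeV
U-238: Σm = 92(1.0072765) + 146(1.0087) = 239.9396380 u; Δm = 1.9393180 u; E_B = 1806.5 MeV; E_B/A = 7.590 MeV
O-16 has the higher binding energy per nucleon, so it is the more tightly bound nucleus.

O-16; 7.99 MeV/nucleon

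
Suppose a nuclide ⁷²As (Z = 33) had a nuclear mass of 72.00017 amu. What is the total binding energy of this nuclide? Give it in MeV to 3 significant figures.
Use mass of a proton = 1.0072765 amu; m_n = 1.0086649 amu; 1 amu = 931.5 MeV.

The nucleus contains 33 protons and 72 − 33 = 39 neutrons.
Σm = 33·m_p + 39·m_n = 33.2401245 + 39.3379311 = 72.5780556 amu
Mass defect Δm = 72.5780556 − 72.00017 = 0.5778856 amu
E_B = 0.5778856 × 931.5 = 538.300 MeV

538 MeV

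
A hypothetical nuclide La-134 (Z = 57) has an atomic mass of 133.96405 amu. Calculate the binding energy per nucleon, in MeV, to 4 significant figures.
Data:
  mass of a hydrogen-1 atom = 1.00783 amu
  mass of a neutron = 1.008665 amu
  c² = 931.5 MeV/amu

With 57 protons and 77 neutrons (A = 134):
Σm = 57·m(¹H) + 77·m_n = 57.44631 + 77.667205 = 135.113515 amu
Mass defect Δm = 135.113515 − 133.96405 = 1.149465 amu
Converting to energy: 1.149465 amu × 931.5 MeV/amu = 1070.7266 MeV
Per nucleon: 1070.7266 / 134 = 7.990 MeV

7.990 MeV/nucleon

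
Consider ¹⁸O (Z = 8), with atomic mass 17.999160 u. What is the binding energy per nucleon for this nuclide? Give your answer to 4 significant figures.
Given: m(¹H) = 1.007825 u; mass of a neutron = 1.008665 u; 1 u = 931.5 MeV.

7.767 MeV/nucleon

Σm = 8·m(¹H) + 10·m_n = 8.062600 + 10.086650 = 18.149250 u
Δm = 18.149250 − 17.999160 = 0.150090 u
E_B = 0.150090 × 931.5 = 139.809 MeV
Per nucleon: 139.809 / 18 = 7.767 MeV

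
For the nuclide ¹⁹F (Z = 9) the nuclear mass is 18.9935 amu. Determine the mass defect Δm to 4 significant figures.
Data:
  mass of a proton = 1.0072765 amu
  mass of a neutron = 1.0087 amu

0.1590 amu

With 9 protons and 10 neutrons (A = 19):
Mass of separated nucleons = 9(1.0072765) + 10(1.0087) = 9.0654885 + 10.0870 = 19.1524885 amu
The mass defect is 19.1524885 − 18.9935 = 0.1589885 amu.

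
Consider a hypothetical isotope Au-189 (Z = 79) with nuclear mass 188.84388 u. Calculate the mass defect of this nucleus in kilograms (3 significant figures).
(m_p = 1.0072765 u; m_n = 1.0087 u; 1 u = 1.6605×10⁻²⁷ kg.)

2.80e-27 kg

Total constituent mass: 79 × 1.0072765 + 110 × 1.0087 = 190.5318435 u
Mass defect Δm = 190.5318435 − 188.84388 = 1.6879635 u
In SI units: 1.6879635 u × 1.6605×10⁻²⁷ kg/u = 2.8029e-27 kg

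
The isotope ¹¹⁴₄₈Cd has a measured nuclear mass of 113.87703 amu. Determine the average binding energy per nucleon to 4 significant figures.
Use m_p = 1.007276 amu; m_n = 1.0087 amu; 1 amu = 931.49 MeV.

The nucleus contains 48 protons and 114 − 48 = 66 neutrons.
Mass of separated nucleons = 48(1.007276) + 66(1.0087) = 48.349248 + 66.5742 = 114.923448 amu
The mass defect is 114.923448 − 113.87703 = 1.046418 amu.
Converting to energy: 1.046418 amu × 931.49 MeV/amu = 974.728 MeV
Dividing by A = 114 gives 8.550 MeV per nucleon.

8.550 MeV/nucleon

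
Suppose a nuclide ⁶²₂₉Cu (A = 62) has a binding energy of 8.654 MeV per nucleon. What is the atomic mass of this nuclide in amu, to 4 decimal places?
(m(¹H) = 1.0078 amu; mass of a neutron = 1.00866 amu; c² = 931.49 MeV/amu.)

Total binding energy = 62 × 8.654 = 536.548 MeV
Mass defect = 536.548 MeV / (931.49 MeV/amu) = 0.576010 amu
Constituent mass = 29(1.0078) + 33(1.00866) = 62.51198 amu
Atomic mass = 62.51198 − 0.576010 = 61.935970 amu ≈ 61.9360 amu (to 4 decimal places)

61.9360 amu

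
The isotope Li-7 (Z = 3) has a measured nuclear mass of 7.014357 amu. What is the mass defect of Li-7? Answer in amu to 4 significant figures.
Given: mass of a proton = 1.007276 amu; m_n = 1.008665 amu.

Z = 3, so N = A − Z = 7 − 3 = 4.
Σm = 3·m_p + 4·m_n = 3.021828 + 4.034660 = 7.056488 amu
Δm = 7.056488 − 7.014357 = 0.042131 amu

0.04213 amu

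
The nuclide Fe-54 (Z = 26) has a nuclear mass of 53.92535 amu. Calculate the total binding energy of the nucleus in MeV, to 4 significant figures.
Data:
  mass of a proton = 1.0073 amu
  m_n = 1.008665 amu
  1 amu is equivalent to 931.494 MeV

472.3 MeV

With 26 protons and 28 neutrons (A = 54):
Total constituent mass: 26 × 1.0073 + 28 × 1.008665 = 54.432420 amu
The mass defect is 54.432420 − 53.92535 = 0.507070 amu.
Converting to energy: 0.507070 amu × 931.494 MeV/amu = 472.333 MeV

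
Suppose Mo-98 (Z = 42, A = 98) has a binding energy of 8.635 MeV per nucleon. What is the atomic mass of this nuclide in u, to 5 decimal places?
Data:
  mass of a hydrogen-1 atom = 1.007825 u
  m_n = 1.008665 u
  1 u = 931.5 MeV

97.90543 u

Total binding energy = 98 × 8.635 = 846.230 MeV
Mass defect = 846.230 MeV / (931.5 MeV/u) = 0.9084595 u
Constituent mass = 42(1.007825) + 56(1.008665) = 98.813890 u
Atomic mass = 98.813890 − 0.9084595 = 97.9054305 u ≈ 97.90543 u (to 5 decimal places)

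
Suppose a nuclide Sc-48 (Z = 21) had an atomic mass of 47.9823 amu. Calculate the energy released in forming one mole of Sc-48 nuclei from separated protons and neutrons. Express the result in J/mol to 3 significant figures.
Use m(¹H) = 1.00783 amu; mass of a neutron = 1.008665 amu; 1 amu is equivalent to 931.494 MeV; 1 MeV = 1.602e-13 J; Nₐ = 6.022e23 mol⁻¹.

Mass of separated nucleons = 21(1.00783) + 27(1.008665) = 21.16443 + 27.233955 = 48.398385 amu
Δm = 48.398385 − 47.9823 = 0.416085 amu
Binding energy = Δm·c² = 0.416085 × 931.494 MeV/amu = 387.581 MeV
Per nucleus in joules: 387.581 MeV × 1.602e-13 J/MeV = 6.2090e-11 J
Per mole: 6.2090e-11 J × 6.022e23 mol⁻¹ = 3.7391e+13 J/mol

3.74e+13 J/mol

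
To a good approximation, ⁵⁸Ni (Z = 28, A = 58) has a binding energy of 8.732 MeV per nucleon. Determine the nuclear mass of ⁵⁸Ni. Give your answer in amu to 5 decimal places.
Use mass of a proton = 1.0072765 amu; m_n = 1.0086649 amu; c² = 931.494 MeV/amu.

Total binding energy = 58 × 8.732 = 506.456 MeV
Mass defect = 506.456 MeV / (931.494 MeV/amu) = 0.5437029 amu
Constituent mass = 28(1.0072765) + 30(1.0086649) = 58.4636890 amu
Nuclear mass = 58.4636890 − 0.5437029 = 57.9199861 amu ≈ 57.91999 amu (to 5 decimal places)

57.91999 amu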